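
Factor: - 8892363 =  - 3^1* 2964121^1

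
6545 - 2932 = 3613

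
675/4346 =675/4346= 0.16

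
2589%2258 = 331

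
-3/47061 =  - 1 + 15686/15687 = -  0.00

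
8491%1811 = 1247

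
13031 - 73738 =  - 60707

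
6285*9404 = 59104140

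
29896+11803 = 41699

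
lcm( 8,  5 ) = 40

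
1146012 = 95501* 12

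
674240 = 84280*8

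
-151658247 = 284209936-435868183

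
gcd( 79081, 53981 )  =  1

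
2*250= 500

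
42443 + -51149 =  - 8706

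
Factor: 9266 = 2^1 * 41^1*113^1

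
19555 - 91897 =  - 72342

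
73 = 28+45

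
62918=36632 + 26286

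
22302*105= 2341710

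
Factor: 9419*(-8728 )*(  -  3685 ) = 2^3*5^1*11^1*67^1*1091^1*9419^1  =  302940282920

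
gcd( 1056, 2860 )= 44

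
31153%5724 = 2533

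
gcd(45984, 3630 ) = 6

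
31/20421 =31/20421= 0.00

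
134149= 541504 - 407355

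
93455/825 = 113 +46/165= 113.28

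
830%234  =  128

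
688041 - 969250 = -281209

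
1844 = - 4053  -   - 5897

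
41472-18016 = 23456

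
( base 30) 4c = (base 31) 48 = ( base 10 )132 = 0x84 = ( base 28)4k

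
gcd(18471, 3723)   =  3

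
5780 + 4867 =10647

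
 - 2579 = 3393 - 5972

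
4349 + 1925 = 6274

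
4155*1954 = 8118870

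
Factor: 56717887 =56717887^1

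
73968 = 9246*8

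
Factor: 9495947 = 83^1*191^1*599^1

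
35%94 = 35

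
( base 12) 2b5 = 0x1a9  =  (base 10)425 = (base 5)3200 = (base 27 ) FK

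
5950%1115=375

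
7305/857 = 8 + 449/857 = 8.52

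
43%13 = 4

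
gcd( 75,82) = 1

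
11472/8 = 1434 = 1434.00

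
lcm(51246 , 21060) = 1537380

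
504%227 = 50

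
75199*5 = 375995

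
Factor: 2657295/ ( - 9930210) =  - 2^(- 1)*3^1*17^( -1) * 19471^( - 1)*59051^1 = - 177153/662014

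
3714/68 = 54  +  21/34 = 54.62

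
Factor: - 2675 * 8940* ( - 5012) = 2^4*3^1 *5^3*7^1*107^1 * 149^1*179^1 = 119859474000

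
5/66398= 5/66398 = 0.00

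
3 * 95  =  285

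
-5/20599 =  - 1 + 20594/20599 = - 0.00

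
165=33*5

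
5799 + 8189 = 13988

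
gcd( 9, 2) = 1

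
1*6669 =6669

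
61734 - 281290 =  - 219556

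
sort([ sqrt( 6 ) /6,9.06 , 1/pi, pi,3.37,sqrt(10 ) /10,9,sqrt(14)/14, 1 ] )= [ sqrt(14) /14,sqrt( 10 )/10,1/pi,sqrt( 6)/6,1,pi,3.37,9,9.06]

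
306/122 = 153/61 = 2.51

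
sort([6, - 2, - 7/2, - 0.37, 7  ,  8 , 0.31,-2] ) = [ - 7/2, - 2,-2 ,-0.37, 0.31,6,  7, 8]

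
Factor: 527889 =3^1*175963^1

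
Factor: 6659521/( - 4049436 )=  - 2^( - 2)*3^(  -  1) * 11^1*337453^(-1)*605411^1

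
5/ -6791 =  - 5/6791 =-0.00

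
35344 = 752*47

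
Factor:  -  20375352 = -2^3 * 3^2 *282991^1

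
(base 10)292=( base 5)2132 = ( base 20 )ec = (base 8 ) 444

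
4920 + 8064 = 12984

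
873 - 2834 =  - 1961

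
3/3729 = 1/1243 = 0.00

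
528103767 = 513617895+14485872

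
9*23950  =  215550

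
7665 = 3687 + 3978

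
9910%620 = 610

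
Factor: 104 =2^3*13^1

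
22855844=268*85283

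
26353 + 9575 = 35928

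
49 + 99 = 148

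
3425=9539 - 6114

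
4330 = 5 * 866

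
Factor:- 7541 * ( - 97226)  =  2^1*173^1*281^1*7541^1 = 733181266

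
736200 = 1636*450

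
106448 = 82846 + 23602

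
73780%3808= 1428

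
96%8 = 0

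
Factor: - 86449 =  - 11^1* 29^1*271^1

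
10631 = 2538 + 8093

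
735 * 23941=17596635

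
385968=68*5676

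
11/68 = 11/68 = 0.16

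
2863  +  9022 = 11885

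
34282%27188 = 7094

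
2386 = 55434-53048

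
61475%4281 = 1541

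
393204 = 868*453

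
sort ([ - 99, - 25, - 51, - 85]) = [ - 99, - 85, - 51,-25]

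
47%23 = 1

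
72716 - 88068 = -15352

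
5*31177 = 155885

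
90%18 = 0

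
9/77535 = 1/8615 =0.00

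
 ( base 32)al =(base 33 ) ab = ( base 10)341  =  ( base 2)101010101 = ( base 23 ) EJ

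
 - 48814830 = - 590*82737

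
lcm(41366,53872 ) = 2316496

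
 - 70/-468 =35/234  =  0.15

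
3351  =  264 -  - 3087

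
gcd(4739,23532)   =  1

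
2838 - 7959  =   - 5121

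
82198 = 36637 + 45561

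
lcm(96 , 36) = 288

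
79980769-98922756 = -18941987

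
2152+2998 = 5150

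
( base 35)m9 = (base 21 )1G2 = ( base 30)PT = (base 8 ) 1413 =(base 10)779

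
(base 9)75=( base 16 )44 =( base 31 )26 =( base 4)1010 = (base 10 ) 68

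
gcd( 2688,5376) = 2688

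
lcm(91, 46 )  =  4186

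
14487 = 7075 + 7412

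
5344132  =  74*72218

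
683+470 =1153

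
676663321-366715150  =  309948171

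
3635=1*3635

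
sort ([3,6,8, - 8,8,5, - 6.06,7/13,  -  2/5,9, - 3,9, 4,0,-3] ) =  [ - 8, - 6.06,-3, - 3,  -  2/5,0, 7/13,3,4,5, 6, 8, 8, 9,9 ] 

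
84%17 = 16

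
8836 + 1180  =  10016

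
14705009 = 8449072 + 6255937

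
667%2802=667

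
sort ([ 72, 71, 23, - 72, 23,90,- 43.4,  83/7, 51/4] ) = [  -  72,-43.4,83/7, 51/4, 23 , 23, 71,72,90]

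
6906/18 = 1151/3 = 383.67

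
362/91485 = 362/91485  =  0.00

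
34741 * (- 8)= -277928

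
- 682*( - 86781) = 59184642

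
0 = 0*( - 45638)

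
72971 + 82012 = 154983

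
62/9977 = 62/9977 = 0.01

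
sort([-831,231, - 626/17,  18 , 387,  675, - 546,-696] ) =[ - 831,-696, -546, -626/17,18,231 , 387,675 ] 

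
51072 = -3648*(  -  14)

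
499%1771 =499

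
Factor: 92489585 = 5^1 *31^1*596707^1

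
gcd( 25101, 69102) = 9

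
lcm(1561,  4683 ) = 4683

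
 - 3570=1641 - 5211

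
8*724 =5792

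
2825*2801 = 7912825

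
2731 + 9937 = 12668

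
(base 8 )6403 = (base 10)3331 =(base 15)EC1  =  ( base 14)12dd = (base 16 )D03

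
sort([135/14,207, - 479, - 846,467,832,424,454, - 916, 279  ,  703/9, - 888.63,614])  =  [  -  916, - 888.63, - 846, - 479,  135/14, 703/9,207,  279,424, 454,467,614, 832]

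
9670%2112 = 1222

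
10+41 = 51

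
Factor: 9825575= 5^2*17^1 * 61^1 * 379^1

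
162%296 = 162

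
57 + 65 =122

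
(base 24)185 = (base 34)MP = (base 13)476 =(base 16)305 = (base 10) 773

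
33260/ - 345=- 97 + 41/69 = - 96.41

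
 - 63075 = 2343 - 65418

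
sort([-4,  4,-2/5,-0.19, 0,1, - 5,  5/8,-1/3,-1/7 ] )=[-5, - 4,-2/5,-1/3 ,-0.19, - 1/7 , 0, 5/8,1,4] 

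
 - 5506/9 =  - 612 + 2/9 = -  611.78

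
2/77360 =1/38680 = 0.00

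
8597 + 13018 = 21615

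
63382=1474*43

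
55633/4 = 13908 + 1/4 = 13908.25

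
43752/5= 8750+2/5 = 8750.40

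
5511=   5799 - 288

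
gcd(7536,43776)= 48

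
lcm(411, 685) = 2055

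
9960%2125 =1460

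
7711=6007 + 1704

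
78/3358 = 39/1679 =0.02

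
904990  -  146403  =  758587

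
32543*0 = 0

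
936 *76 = 71136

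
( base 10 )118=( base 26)4E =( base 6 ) 314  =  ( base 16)76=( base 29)42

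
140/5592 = 35/1398 = 0.03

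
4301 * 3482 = 14976082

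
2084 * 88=183392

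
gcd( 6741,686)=7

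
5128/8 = 641 = 641.00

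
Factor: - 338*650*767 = -2^2*5^2*13^4*59^1  =  -168509900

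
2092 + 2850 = 4942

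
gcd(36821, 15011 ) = 1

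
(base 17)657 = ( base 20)4b6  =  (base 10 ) 1826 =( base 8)3442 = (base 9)2448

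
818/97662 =409/48831 =0.01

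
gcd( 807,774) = 3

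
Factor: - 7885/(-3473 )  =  5^1 * 19^1 * 23^( - 1 ) *83^1*151^( - 1 ) 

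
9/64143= 1/7127 = 0.00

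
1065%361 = 343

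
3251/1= 3251 =3251.00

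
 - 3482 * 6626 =  -  23071732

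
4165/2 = 4165/2  =  2082.50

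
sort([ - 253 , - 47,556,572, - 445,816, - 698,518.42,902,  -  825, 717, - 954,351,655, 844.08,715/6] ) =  [ - 954 , - 825, - 698, - 445, - 253,-47, 715/6, 351 , 518.42, 556, 572, 655,717, 816,  844.08,902]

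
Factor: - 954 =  - 2^1*3^2 * 53^1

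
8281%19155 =8281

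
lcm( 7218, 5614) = 50526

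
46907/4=46907/4 = 11726.75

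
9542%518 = 218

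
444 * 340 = 150960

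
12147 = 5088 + 7059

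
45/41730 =3/2782=0.00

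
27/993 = 9/331 = 0.03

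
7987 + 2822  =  10809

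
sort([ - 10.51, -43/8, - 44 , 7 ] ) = [ -44, -10.51 , - 43/8,7]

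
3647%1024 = 575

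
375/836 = 375/836 = 0.45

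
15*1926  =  28890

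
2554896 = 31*82416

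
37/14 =37/14 =2.64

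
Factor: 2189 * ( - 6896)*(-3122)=47127663968  =  2^5*7^1* 11^1*199^1  *223^1*431^1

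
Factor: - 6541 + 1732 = - 4809  =  - 3^1*7^1*229^1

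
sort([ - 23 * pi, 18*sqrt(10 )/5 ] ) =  [-23*pi, 18*sqrt (10 )/5 ] 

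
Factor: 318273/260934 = 2^( - 1 )*157^(-1 )*383^1 = 383/314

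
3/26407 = 3/26407  =  0.00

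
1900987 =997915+903072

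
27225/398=68 + 161/398 = 68.40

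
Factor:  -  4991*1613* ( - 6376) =51329879608 = 2^3*7^1*23^1*31^1*797^1*1613^1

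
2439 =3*813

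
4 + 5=9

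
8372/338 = 322/13 = 24.77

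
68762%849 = 842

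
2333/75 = 31 + 8/75 = 31.11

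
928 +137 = 1065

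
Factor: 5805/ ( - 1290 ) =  - 9/2 = - 2^(- 1)*3^2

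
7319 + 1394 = 8713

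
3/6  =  1/2  =  0.50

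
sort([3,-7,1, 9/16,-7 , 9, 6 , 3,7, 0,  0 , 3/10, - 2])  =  [ - 7,-7 , - 2,0,0,3/10 , 9/16 , 1,3 , 3,6,  7 , 9]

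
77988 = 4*19497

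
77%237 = 77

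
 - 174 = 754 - 928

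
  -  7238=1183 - 8421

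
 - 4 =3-7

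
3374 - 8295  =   - 4921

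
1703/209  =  8 + 31/209 = 8.15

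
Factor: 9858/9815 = 2^1*3^1*5^(  -  1 )*13^(-1)*31^1 *53^1 * 151^(-1 ) 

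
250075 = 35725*7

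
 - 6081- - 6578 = 497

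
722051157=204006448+518044709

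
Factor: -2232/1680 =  - 93/70= - 2^( - 1)*3^1*5^( - 1 )*7^ ( - 1 )*31^1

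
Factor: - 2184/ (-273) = 8 = 2^3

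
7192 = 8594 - 1402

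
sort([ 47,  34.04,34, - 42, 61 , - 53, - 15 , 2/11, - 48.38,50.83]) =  [ - 53, - 48.38, - 42,-15, 2/11,34,34.04, 47, 50.83,61] 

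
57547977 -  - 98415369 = 155963346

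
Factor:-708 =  - 2^2*3^1 * 59^1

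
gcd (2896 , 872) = 8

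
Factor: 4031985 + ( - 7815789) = -3783804 = - 2^2*3^1*29^1*83^1*131^1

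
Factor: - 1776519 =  - 3^3 * 19^1 * 3463^1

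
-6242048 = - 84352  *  74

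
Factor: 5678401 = 23^1* 239^1*1033^1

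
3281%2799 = 482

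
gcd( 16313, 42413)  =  1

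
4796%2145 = 506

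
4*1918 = 7672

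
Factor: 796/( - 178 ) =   -  2^1*89^( - 1 )*199^1 = - 398/89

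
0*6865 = 0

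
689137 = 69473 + 619664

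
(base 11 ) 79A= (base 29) 13s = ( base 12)678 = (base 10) 956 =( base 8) 1674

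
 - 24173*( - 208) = 5027984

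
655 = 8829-8174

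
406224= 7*58032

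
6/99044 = 3/49522 = 0.00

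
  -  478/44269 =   -  1+43791/44269 =- 0.01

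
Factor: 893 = 19^1*47^1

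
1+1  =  2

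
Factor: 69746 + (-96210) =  - 2^5*827^1 = - 26464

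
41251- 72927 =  - 31676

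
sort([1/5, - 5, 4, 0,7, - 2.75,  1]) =[  -  5, - 2.75,  0,1/5,1,4,7 ] 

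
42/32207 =6/4601 = 0.00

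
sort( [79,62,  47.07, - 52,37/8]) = [ - 52,37/8, 47.07  ,  62, 79]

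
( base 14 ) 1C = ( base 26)10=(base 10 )26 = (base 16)1A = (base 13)20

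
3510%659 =215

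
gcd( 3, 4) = 1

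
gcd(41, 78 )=1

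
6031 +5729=11760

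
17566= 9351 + 8215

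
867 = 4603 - 3736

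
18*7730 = 139140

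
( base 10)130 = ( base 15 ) 8a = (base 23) 5f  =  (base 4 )2002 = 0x82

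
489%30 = 9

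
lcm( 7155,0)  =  0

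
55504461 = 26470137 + 29034324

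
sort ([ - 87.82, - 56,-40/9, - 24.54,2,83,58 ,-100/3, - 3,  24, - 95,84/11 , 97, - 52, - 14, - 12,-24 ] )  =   [ - 95, - 87.82, - 56,- 52, - 100/3, - 24.54, - 24, - 14,-12, - 40/9,- 3,2,84/11,24, 58,83, 97]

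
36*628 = 22608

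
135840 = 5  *27168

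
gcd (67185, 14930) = 7465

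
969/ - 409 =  - 969/409 = - 2.37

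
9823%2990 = 853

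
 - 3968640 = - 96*41340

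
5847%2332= 1183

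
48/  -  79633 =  - 48/79633 = - 0.00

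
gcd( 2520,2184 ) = 168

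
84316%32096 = 20124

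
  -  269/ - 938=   269/938= 0.29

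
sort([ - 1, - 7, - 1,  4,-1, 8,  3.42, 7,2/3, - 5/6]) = [-7, - 1 ,  -  1, -1, - 5/6,2/3, 3.42,4,7,8 ] 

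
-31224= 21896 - 53120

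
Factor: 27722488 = 2^3*293^1*11827^1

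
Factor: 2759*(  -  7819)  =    -  7^1*31^1*89^1*1117^1=-21572621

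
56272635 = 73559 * 765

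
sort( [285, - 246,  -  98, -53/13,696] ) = [  -  246,  -  98, - 53/13,285, 696]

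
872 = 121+751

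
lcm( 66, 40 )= 1320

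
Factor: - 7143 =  - 3^1*2381^1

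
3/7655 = 3/7655 = 0.00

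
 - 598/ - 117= 46/9  =  5.11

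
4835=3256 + 1579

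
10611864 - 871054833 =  - 860442969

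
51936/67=51936/67= 775.16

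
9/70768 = 9/70768  =  0.00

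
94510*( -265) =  - 25045150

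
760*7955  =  6045800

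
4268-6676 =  - 2408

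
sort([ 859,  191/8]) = [ 191/8, 859] 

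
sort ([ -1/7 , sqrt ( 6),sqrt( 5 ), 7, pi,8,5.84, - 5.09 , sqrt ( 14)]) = [ - 5.09, - 1/7, sqrt(5) , sqrt(6), pi , sqrt( 14 ),  5.84,7,8 ] 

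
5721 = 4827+894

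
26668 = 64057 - 37389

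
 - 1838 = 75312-77150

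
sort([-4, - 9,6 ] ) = [-9, - 4,6]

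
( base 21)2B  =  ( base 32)1L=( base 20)2d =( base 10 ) 53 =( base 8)65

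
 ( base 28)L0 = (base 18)1ec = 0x24c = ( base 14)300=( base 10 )588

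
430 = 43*10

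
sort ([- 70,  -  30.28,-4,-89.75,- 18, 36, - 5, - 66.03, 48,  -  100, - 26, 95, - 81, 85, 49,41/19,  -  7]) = [ - 100, - 89.75, -81,  -  70, - 66.03, - 30.28, - 26, - 18,  -  7, - 5 ,-4, 41/19, 36, 48, 49, 85, 95] 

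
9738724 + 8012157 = 17750881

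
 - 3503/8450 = - 1 + 4947/8450 =-  0.41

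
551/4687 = 551/4687=0.12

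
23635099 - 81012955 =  - 57377856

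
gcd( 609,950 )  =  1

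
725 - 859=-134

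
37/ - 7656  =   - 37/7656 = - 0.00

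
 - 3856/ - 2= 1928  +  0/1 = 1928.00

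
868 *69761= 60552548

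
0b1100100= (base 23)48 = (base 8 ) 144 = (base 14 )72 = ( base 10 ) 100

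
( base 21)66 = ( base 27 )4o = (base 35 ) 3R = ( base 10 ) 132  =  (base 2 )10000100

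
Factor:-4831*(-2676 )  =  12927756 = 2^2*3^1*223^1 * 4831^1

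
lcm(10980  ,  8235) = 32940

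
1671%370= 191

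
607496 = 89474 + 518022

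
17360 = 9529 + 7831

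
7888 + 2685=10573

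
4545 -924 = 3621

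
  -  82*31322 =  - 2568404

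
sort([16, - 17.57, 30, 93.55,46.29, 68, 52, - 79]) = [ - 79, - 17.57 , 16,30,46.29,52 , 68,93.55]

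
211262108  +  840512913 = 1051775021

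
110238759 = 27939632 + 82299127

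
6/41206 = 3/20603  =  0.00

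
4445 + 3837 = 8282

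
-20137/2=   -  10069+1/2 = -  10068.50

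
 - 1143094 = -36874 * 31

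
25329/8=25329/8 = 3166.12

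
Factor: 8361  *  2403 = 3^5*89^1*929^1 = 20091483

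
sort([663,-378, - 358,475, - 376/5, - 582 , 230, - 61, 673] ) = [ - 582,  -  378,  -  358 , - 376/5, - 61 , 230, 475,663, 673]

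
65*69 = 4485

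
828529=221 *3749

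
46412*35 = 1624420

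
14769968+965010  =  15734978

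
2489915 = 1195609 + 1294306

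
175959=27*6517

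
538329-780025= - 241696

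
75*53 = 3975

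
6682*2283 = 15255006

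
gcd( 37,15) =1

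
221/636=221/636 = 0.35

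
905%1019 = 905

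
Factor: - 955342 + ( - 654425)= - 3^3  *  59621^1=- 1609767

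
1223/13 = 94 + 1/13 = 94.08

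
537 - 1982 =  - 1445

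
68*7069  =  480692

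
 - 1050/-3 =350/1= 350.00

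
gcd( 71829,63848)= 7981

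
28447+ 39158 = 67605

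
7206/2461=2 +2284/2461= 2.93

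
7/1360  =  7/1360= 0.01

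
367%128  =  111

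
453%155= 143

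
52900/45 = 1175 + 5/9 = 1175.56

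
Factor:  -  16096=-2^5*503^1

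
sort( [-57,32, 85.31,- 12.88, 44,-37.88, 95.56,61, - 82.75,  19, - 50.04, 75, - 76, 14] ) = [  -  82.75, - 76, - 57, - 50.04 , - 37.88,- 12.88,14, 19, 32,44,61,75,85.31,95.56] 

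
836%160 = 36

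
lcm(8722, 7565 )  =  741370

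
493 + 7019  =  7512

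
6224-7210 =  - 986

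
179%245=179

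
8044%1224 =700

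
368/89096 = 46/11137 = 0.00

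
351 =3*117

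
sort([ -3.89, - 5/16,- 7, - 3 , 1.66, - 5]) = [ - 7 , - 5, - 3.89,- 3, - 5/16,1.66 ] 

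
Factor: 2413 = 19^1  *  127^1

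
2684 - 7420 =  -4736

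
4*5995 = 23980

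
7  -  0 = 7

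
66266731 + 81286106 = 147552837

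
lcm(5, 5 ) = 5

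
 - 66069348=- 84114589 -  - 18045241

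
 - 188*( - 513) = 96444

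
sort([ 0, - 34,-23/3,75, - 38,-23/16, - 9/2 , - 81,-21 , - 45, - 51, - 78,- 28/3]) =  [ - 81, - 78, - 51 , - 45, - 38 , - 34, - 21, - 28/3, -23/3 , - 9/2, -23/16,  0,75]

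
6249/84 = 2083/28= 74.39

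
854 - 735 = 119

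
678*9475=6424050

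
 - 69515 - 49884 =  - 119399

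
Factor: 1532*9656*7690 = 2^6*5^1 * 17^1*71^1*383^1 * 769^1  =  113758108480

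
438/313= 1 + 125/313 = 1.40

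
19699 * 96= 1891104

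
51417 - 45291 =6126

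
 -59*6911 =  - 407749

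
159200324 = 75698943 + 83501381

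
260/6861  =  260/6861 = 0.04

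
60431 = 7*8633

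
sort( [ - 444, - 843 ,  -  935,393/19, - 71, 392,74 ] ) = [ - 935, - 843, - 444,-71, 393/19,74,392 ]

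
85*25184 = 2140640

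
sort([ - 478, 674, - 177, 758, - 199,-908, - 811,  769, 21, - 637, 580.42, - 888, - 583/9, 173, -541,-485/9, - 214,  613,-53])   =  [ - 908, - 888,-811,-637, - 541, - 478, - 214, - 199, - 177, - 583/9, - 485/9,-53, 21, 173 , 580.42,613, 674, 758, 769 ] 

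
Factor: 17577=3^4*7^1*31^1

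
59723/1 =59723 = 59723.00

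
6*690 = 4140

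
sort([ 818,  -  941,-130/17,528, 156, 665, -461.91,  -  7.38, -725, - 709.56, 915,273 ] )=[  -  941, - 725,  -  709.56,-461.91, - 130/17, - 7.38, 156 , 273, 528, 665,818,915 ]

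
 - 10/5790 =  - 1/579  =  -0.00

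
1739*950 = 1652050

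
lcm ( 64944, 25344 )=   1039104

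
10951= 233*47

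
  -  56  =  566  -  622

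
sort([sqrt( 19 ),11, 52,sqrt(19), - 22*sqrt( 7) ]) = [  -  22*sqrt( 7),sqrt ( 19), sqrt( 19 ), 11,52] 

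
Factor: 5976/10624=2^( - 4)*3^2= 9/16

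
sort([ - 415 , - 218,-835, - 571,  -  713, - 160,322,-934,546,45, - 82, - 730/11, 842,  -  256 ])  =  [ - 934, - 835, - 713, - 571,-415,-256, - 218, - 160 , - 82, -730/11,45, 322,546,842 ]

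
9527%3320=2887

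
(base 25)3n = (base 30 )38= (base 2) 1100010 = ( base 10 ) 98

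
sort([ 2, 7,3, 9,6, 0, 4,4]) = [ 0, 2,3, 4, 4, 6, 7,9]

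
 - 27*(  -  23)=621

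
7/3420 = 7/3420  =  0.00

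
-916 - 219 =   -  1135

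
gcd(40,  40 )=40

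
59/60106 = 59/60106=0.00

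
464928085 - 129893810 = 335034275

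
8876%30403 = 8876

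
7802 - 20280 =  -12478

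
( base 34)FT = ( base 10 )539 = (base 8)1033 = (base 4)20123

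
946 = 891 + 55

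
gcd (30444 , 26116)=4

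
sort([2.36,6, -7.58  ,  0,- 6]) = [-7.58,-6,0, 2.36,6 ] 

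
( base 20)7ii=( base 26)4i6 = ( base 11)242A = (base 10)3178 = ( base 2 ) 110001101010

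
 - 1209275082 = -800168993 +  - 409106089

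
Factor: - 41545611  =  -3^2*31^1*43^1*3463^1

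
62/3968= 1/64 = 0.02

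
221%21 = 11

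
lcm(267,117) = 10413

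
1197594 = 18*66533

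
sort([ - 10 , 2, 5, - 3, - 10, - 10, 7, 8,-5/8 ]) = [ - 10, - 10,-10, - 3, - 5/8,2,5, 7,  8 ]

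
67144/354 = 33572/177 =189.67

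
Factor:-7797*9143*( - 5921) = 422096076291 = 3^1 * 23^1*31^1*41^1*113^1*191^1*223^1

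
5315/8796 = 5315/8796 = 0.60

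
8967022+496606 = 9463628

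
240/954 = 40/159 = 0.25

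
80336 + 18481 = 98817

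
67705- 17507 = 50198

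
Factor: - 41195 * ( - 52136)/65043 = 2^3*3^( - 4) * 5^1* 7^4* 19^1*73^( -1)*107^1 =195249320/5913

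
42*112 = 4704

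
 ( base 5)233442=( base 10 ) 8622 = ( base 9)12740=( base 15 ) 284C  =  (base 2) 10000110101110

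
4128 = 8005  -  3877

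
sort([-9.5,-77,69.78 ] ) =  [- 77, - 9.5, 69.78 ] 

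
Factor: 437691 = 3^1 * 145897^1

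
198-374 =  -176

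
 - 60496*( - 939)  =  56805744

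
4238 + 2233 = 6471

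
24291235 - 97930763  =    -  73639528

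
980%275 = 155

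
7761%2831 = 2099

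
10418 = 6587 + 3831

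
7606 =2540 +5066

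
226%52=18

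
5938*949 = 5635162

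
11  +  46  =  57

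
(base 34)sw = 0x3D8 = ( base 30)12o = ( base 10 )984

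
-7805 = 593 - 8398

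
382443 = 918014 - 535571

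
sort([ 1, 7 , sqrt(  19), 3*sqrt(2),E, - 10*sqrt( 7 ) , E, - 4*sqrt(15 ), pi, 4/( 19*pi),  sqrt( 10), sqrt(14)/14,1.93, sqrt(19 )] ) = [ - 10*sqrt( 7), - 4*sqrt(15),4/( 19*pi),sqrt( 14)/14,1 , 1.93,E,  E , pi,  sqrt( 10), 3*sqrt(2),  sqrt (19), sqrt(19 ), 7]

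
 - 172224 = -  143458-28766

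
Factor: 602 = 2^1 * 7^1*43^1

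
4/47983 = 4/47983 = 0.00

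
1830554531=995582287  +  834972244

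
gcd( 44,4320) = 4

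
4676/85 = 55  +  1/85 = 55.01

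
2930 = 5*586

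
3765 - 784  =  2981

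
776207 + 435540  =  1211747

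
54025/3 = 18008 + 1/3 = 18008.33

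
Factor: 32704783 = 31^1*1054993^1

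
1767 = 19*93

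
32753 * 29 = 949837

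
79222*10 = 792220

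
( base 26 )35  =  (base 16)53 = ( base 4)1103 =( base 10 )83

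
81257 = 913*89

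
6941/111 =62 + 59/111 = 62.53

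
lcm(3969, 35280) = 317520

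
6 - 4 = 2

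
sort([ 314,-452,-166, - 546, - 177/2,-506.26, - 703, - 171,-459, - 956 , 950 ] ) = [ -956, - 703, - 546,  -  506.26, -459, - 452  , - 171, - 166,-177/2, 314,  950 ]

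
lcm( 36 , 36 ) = 36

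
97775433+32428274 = 130203707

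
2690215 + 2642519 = 5332734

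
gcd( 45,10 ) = 5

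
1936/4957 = 1936/4957 = 0.39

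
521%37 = 3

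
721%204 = 109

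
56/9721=56/9721= 0.01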